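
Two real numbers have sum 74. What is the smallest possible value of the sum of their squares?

2738

With a + b = 74, a^2 + b^2 = a^2 + (74 − a)^2.
The derivative 2a − 2(74 − a) = 4a − 148 vanishes at a = 37; second derivative 4 > 0, a minimum.
The minimum is 2·(37)^2 = 2738.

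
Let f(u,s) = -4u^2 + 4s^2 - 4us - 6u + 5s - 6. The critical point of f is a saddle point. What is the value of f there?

∂f/∂u = -8u - 4s - 6 = 0 and ∂f/∂s = -4u + 8s + 5 = 0, so (u, s) = (-7/20, -4/5).
The Hessian has f_{uu} = -8, f_{ss} = 8, f_{us} = -4, giving D = -80 < 0, so the point is a saddle point.
f(-7/20, -4/5) = -139/20.

-139/20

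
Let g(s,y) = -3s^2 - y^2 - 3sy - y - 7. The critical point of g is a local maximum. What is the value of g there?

∂g/∂s = -6s - 3y = 0 and ∂g/∂y = -3s - 2y - 1 = 0, so (s, y) = (1, -2).
The Hessian has g_{ss} = -6, g_{yy} = -2, g_{sy} = -3, giving D = 3 > 0 with g_{ss} < 0, so the point is a local maximum.
g(1, -2) = -6.

-6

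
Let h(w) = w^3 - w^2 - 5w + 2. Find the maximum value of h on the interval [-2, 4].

Differentiating, h'(w) = 3w^2 - 2w - 5; which vanishes at w = -1 and w = 5/3.
Candidates: h(-2) = 0,  h(-1) = 5,  h(5/3) = -121/27,  h(4) = 30.
The maximum over the interval is 30, attained at w = 4.

30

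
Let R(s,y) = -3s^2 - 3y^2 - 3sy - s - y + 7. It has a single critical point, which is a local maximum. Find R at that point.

∂R/∂s = -6s - 3y - 1 = 0 and ∂R/∂y = -3s - 6y - 1 = 0, so (s, y) = (-1/9, -1/9).
The Hessian has R_{ss} = -6, R_{yy} = -6, R_{sy} = -3, giving D = 27 > 0 with R_{ss} < 0, so the point is a local maximum.
R(-1/9, -1/9) = 64/9.

64/9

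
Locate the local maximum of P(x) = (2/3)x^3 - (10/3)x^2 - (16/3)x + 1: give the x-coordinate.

P'(x) = 2x^2 - (20/3)x - 16/3 = 0 at x = -2/3, 4.
Second-derivative test with P''(x) = 4x - 20/3: P''(-2/3) = -28/3 < 0 ⇒ local maximum; P''(4) = 28/3 > 0 ⇒ local minimum.
The local maximum is P(-2/3) = 233/81.

-2/3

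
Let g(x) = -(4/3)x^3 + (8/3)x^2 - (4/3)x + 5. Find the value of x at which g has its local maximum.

1

Critical points: g'(x) = -4x^2 + (16/3)x - 4/3 vanishes at x = 1/3, 1.
g''(x) = -8x + 16/3. g''(1/3) = 8/3 > 0 ⇒ local minimum; g''(1) = -8/3 < 0 ⇒ local maximum.
The local maximum is g(1) = 5.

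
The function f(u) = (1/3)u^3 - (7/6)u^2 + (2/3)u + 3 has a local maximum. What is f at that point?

f'(u) = u^2 - (7/3)u + 2/3. Setting f'(u) = 0 gives u ∈ {1/3, 2}.
f''(u) = 2u - 7/3. f''(1/3) = -5/3 < 0 ⇒ local maximum; f''(2) = 5/3 > 0 ⇒ local minimum.
So the local maximum value is f(1/3) = 503/162.

503/162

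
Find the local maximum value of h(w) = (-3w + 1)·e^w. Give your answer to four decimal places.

1.5403

h'(w) = (-3)·e^w + (-3w + 1)·1·e^w = (-3w - 2)·e^w. Since e^w > 0, the only critical point is w = -2/3.
h''(-2/3) has the same sign as -3 < 0, so this is a local maximum.
h(-2/3) = (3)·e^(-2/3) ≈ 1.5403.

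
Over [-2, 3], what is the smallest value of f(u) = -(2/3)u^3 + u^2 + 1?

Differentiating, f'(u) = -2u^2 + 2u; which vanishes at u = 0 and u = 1.
Compare values at every candidate in [-2, 3]: f(-2) = 31/3; f(0) = 1; f(1) = 4/3; f(3) = -8.
Hence the absolute minimum is -8 at u = 3.

-8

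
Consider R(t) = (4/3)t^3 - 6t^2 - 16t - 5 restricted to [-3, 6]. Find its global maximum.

The derivative is 4t^2 - 12t - 16, which vanishes at t = -1 and t = 4.
Candidates: R(-3) = -47; R(-1) = 11/3; R(4) = -239/3; R(6) = -29.
Hence the absolute maximum is 11/3 at t = -1.

11/3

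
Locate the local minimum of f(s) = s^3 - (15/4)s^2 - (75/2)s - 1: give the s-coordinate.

5

f'(s) = 3s^2 - (15/2)s - 75/2. Setting f'(s) = 0 gives s ∈ {-5/2, 5}.
Since f''(s) = 6s - 15/2, we get f''(-5/2) = -45/2 < 0 ⇒ local maximum; f''(5) = 45/2 > 0 ⇒ local minimum.
Thus f has its local minimum at s = 5, with value -629/4.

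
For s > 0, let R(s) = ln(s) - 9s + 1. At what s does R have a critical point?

1/9

R'(s) = 1/s − 9 = 0 gives s = 1/9.
R''(s) = -1/s², which is negative for s > 0, so this is a local maximum.
R(1/9) = 1·ln(1/9) - 1 + 1 ≈ -2.1972.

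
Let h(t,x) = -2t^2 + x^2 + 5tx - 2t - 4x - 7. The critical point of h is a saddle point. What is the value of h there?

∂h/∂t = -4t + 5x - 2 = 0 and ∂h/∂x = 5t + 2x - 4 = 0, so (t, x) = (16/33, 26/33).
The Hessian has h_{tt} = -4, h_{xx} = 2, h_{tx} = 5, giving D = -33 < 0, so the point is a saddle point.
h(16/33, 26/33) = -299/33.

-299/33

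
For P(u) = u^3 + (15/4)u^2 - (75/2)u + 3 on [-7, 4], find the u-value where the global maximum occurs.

Differentiating, P'(u) = 3u^2 + (15/2)u - 75/2; which vanishes at u = -5 and u = 5/2.
Compare values at every candidate in [-7, 4]: P(-7) = 425/4; P(-5) = 637/4; P(5/2) = -827/16; P(4) = -23.
Hence the absolute maximum is 637/4 at u = -5.

-5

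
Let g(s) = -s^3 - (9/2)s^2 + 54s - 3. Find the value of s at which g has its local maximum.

3

g'(s) = -3s^2 - 9s + 54 = 0 at s = -6, 3.
Since g''(s) = -6s - 9, we get g''(-6) = 27 > 0 ⇒ local minimum; g''(3) = -27 < 0 ⇒ local maximum.
Thus g has its local maximum at s = 3, with value 183/2.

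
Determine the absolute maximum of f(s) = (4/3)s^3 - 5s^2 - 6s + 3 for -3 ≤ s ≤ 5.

The derivative is 4s^2 - 10s - 6, which vanishes at s = -1/2 and s = 3.
Candidates: f(-3) = -60, f(-1/2) = 55/12, f(3) = -24, f(5) = 44/3.
The maximum over the interval is 44/3, attained at s = 5.

44/3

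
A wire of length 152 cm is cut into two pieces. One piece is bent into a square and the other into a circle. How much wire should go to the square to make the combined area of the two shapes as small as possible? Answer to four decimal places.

85.1351

Let x be the length used for the square. Square side x/4; circle radius (152−x)/(2π).
A(x) = (x/4)² + π·((152−x)/(2π))² = x²/16 + (152−x)²/(4π) for 0 ≤ x ≤ 152. A'(x) = x/8 − (152−x)/(2π) = 0 gives x = 4·152/(π+4) ≈ 85.1351.
A'' = 1/8 + 1/(2π) > 0, so this gives the minimum combined area; x ≈ 85.1351 cm to the square.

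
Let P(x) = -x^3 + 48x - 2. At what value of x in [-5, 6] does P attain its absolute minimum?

-4

Differentiating, P'(x) = -3x^2 + 48; which vanishes at x = -4 and x = 4.
Candidates: P(-5) = -117; P(-4) = -130; P(4) = 126; P(6) = 70.
So the minimum is P(-4) = -130.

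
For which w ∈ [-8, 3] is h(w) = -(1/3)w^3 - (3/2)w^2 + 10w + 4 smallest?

h'(w) = -w^2 - 3w + 10, which vanishes at w = -5 and w = 2.
Compare values at every candidate in [-8, 3]: h(-8) = -4/3,  h(-5) = -251/6,  h(2) = 46/3,  h(3) = 23/2.
The minimum over the interval is -251/6, attained at w = -5.

-5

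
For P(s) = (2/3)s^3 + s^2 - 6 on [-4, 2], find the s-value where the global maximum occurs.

2

The derivative is 2s^2 + 2s, which vanishes at s = -1 and s = 0.
Candidates: P(-4) = -98/3,  P(-1) = -17/3,  P(0) = -6,  P(2) = 10/3.
So the maximum is P(2) = 10/3.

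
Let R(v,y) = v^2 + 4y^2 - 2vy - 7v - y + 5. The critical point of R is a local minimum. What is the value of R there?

∂R/∂v = 2v - 2y - 7 = 0 and ∂R/∂y = -2v + 8y - 1 = 0, so (v, y) = (29/6, 4/3).
The Hessian has R_{vv} = 2, R_{yy} = 8, R_{vy} = -2, giving D = 12 > 0 with R_{vv} > 0, so the point is a local minimum.
R(29/6, 4/3) = -151/12.

-151/12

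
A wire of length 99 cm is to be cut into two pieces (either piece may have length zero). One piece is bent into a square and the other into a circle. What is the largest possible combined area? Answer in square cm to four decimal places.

779.9388

Let x be the length used for the square. Square side x/4; circle radius (99−x)/(2π).
A(x) = (x/4)² + π·((99−x)/(2π))² = x²/16 + (99−x)²/(4π) for 0 ≤ x ≤ 99. A'(x) = x/8 − (99−x)/(2π) = 0 gives x = 4·99/(π+4) ≈ 55.4498.
A'' > 0, so the interior critical point is a minimum; the maximum is at an endpoint. A(0) = 779.9388 and A(99) = 612.5625, so the largest area is 779.9388.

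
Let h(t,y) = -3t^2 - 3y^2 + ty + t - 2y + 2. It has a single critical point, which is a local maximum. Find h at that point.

∂h/∂t = -6t + y + 1 = 0 and ∂h/∂y = t - 6y - 2 = 0, so (t, y) = (4/35, -11/35).
The Hessian has h_{tt} = -6, h_{yy} = -6, h_{ty} = 1, giving D = 35 > 0 with h_{tt} < 0, so the point is a local maximum.
h(4/35, -11/35) = 83/35.

83/35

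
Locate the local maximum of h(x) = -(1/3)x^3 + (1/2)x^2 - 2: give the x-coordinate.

1

h'(x) = -x^2 + x = 0 at x = 0, 1.
h''(x) = -2x + 1. h''(0) = 1 > 0 ⇒ local minimum; h''(1) = -1 < 0 ⇒ local maximum.
Thus h has its local maximum at x = 1, with value -11/6.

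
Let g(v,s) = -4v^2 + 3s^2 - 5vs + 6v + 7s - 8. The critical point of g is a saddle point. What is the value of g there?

∂g/∂v = -8v - 5s + 6 = 0 and ∂g/∂s = -5v + 6s + 7 = 0, so (v, s) = (71/73, -26/73).
The Hessian has g_{vv} = -8, g_{ss} = 6, g_{vs} = -5, giving D = -73 < 0, so the point is a saddle point.
g(71/73, -26/73) = -462/73.

-462/73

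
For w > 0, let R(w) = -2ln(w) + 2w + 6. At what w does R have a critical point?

R'(w) = -2/w + 2 = 0 gives w = 1.
R''(w) = 2/w², which is positive for w > 0, so this is a local minimum.
R(1) = -2·ln(1) + 2 + 6 ≈ 8.0000.

1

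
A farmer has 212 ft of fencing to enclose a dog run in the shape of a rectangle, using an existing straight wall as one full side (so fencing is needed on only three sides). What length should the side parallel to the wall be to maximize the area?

106

Let the sides perpendicular to the wall have length x and the parallel side y, so 2x + y = 212 and the area is A = xy = x(212 − 2x).
A'(x) = 212 − 4x = 0 gives x = 53, and A''(x) = −4 < 0 confirms a maximum.
Then y = 212 − 2·53 = 106 and A = 5618.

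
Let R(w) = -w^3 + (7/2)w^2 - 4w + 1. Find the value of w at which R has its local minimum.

1

R'(w) = -3w^2 + 7w - 4 = 0 at w = 1, 4/3.
Since R''(w) = -6w + 7, we get R''(1) = 1 > 0 ⇒ local minimum; R''(4/3) = -1 < 0 ⇒ local maximum.
The local minimum is R(1) = -1/2.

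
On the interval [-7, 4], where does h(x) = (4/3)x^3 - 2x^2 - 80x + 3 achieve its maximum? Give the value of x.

-4

Differentiating, h'(x) = 4x^2 - 4x - 80; whose only zero in [-7, 4] is x = -4.
Compare values at every candidate in [-7, 4]: h(-7) = 23/3,  h(-4) = 617/3,  h(4) = -791/3.
So the maximum is h(-4) = 617/3.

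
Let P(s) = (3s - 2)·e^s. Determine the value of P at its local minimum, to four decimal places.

P'(s) = 3·e^s + (3s - 2)·1·e^s = (3s + 1)·e^s. Since e^s > 0, the only critical point is s = -1/3.
P''(-1/3) has the same sign as 3 > 0, so this is a local minimum.
P(-1/3) = (-3)·e^(-1/3) ≈ -2.1496.

-2.1496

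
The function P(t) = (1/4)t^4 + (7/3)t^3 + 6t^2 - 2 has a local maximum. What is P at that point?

37/4

P'(t) = t^3 + 7t^2 + 12t = 0 at t = -4, -3, 0.
P''(t) = 3t^2 + 14t + 12. P''(-4) = 4 > 0 ⇒ local minimum; P''(-3) = -3 < 0 ⇒ local maximum; P''(0) = 12 > 0 ⇒ local minimum.
So the local maximum value is P(-3) = 37/4.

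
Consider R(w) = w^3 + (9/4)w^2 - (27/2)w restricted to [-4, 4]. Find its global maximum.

R'(w) = 3w^2 + (9/2)w - 27/2, which vanishes at w = -3 and w = 3/2.
Evaluating at the critical points and endpoints: R(-4) = 26, R(-3) = 135/4, R(3/2) = -189/16, R(4) = 46.
Hence the absolute maximum is 46 at w = 4.

46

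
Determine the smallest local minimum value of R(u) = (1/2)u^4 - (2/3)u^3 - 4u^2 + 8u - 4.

-68/3

R'(u) = 2u^3 - 2u^2 - 8u + 8 = 0 at u = -2, 1, 2.
R''(u) = 6u^2 - 4u - 8. R''(-2) = 24 > 0 ⇒ local minimum; R''(1) = -6 < 0 ⇒ local maximum; R''(2) = 8 > 0 ⇒ local minimum.
So the smallest local minimum value is R(-2) = -68/3.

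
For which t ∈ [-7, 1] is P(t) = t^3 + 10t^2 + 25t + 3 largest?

1

The derivative is 3t^2 + 20t + 25, which vanishes at t = -5 and t = -5/3.
Candidates: P(-7) = -25, P(-5) = 3, P(-5/3) = -419/27, P(1) = 39.
So the maximum is P(1) = 39.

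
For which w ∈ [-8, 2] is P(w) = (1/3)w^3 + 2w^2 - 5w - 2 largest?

-5

Differentiating, P'(w) = w^2 + 4w - 5; which vanishes at w = -5 and w = 1.
Evaluating at the critical points and endpoints: P(-8) = -14/3, P(-5) = 94/3, P(1) = -14/3, P(2) = -4/3.
The maximum over the interval is 94/3, attained at w = -5.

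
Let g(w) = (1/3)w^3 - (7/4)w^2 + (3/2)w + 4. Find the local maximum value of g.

Critical points: g'(w) = w^2 - (7/2)w + 3/2 vanishes at w = 1/2, 3.
Since g''(w) = 2w - 7/2, we get g''(1/2) = -5/2 < 0 ⇒ local maximum; g''(3) = 5/2 > 0 ⇒ local minimum.
So the local maximum value is g(1/2) = 209/48.

209/48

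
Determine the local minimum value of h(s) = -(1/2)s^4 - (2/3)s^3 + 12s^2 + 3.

h'(s) = -2s^3 - 2s^2 + 24s = 0 at s = -4, 0, 3.
h''(s) = -6s^2 - 4s + 24. h''(-4) = -56 < 0 ⇒ local maximum; h''(0) = 24 > 0 ⇒ local minimum; h''(3) = -42 < 0 ⇒ local maximum.
Thus h has its local minimum at s = 0, with value 3.

3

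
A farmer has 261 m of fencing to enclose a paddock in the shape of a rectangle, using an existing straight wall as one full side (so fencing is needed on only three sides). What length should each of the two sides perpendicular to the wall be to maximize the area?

261/4

Let the sides perpendicular to the wall have length x and the parallel side y, so 2x + y = 261 and the area is A = xy = x(261 − 2x).
A'(x) = 261 − 4x = 0 gives x = 261/4, and A''(x) = −4 < 0 confirms a maximum.
Then y = 261 − 2·261/4 = 261/2 and A = 68121/8.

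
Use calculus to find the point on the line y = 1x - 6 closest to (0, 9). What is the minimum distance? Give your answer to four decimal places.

Minimize D(x)^2 = (x + 0)^2 + (x - 15)^2.
d/dx[D^2] = 2(x + 0) + 2·1·(x - 15) = 0 ⇒ x = 15/2.
Then y = 3/2 and the distance is √(225/2) ≈ 10.6066.

10.6066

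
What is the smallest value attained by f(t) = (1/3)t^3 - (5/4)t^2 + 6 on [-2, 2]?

-5/3

The derivative is t^2 - (5/2)t, whose only zero in [-2, 2] is t = 0.
Compare values at every candidate in [-2, 2]: f(-2) = -5/3; f(0) = 6; f(2) = 11/3.
So the minimum is f(-2) = -5/3.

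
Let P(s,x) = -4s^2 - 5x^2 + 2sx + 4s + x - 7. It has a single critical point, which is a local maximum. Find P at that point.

-110/19

∂P/∂s = -8s + 2x + 4 = 0 and ∂P/∂x = 2s - 10x + 1 = 0, so (s, x) = (21/38, 4/19).
The Hessian has P_{ss} = -8, P_{xx} = -10, P_{sx} = 2, giving D = 76 > 0 with P_{ss} < 0, so the point is a local maximum.
P(21/38, 4/19) = -110/19.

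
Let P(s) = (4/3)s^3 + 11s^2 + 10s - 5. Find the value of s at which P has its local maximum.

P'(s) = 4s^2 + 22s + 10. Setting P'(s) = 0 gives s ∈ {-5, -1/2}.
Since P''(s) = 8s + 22, we get P''(-5) = -18 < 0 ⇒ local maximum; P''(-1/2) = 18 > 0 ⇒ local minimum.
The local maximum is P(-5) = 160/3.

-5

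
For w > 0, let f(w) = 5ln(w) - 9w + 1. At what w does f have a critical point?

f'(w) = 5/w − 9 = 0 gives w = 5/9.
f''(w) = -5/w², which is negative for w > 0, so this is a local maximum.
f(5/9) = 5·ln(5/9) - 5 + 1 ≈ -6.9389.

5/9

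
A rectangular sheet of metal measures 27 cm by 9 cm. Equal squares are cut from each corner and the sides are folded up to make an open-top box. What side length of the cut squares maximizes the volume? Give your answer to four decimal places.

With cut size x, the volume is V(x) = x(27 − 2x)(9 − 2x) for 0 < x < 4.5.
V'(x) = 12x^2 − 144x + 243. Setting V'(x) = 0 gives x ≈ 2.0314 (the root in (0, 4.5)).
V''(x) = 24x − 144 is negative there, so this is the maximum; V ≈ 230.0470.

2.0314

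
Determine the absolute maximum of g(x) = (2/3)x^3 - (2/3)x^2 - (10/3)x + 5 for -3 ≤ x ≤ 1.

7

g'(x) = 2x^2 - (4/3)x - 10/3, whose only zero in [-3, 1] is x = -1.
Compare values at every candidate in [-3, 1]: g(-3) = -9, g(-1) = 7, g(1) = 5/3.
So the maximum is g(-1) = 7.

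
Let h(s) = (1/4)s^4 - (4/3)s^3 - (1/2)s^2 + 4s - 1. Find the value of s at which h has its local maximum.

Critical points: h'(s) = s^3 - 4s^2 - s + 4 vanishes at s = -1, 1, 4.
Second-derivative test with h''(s) = 3s^2 - 8s - 1: h''(-1) = 10 > 0 ⇒ local minimum; h''(1) = -6 < 0 ⇒ local maximum; h''(4) = 15 > 0 ⇒ local minimum.
The local maximum is h(1) = 17/12.

1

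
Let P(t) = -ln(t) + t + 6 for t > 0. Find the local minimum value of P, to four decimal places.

P'(t) = -1/t + 1 = 0 gives t = 1.
P''(t) = 1/t², which is positive for t > 0, so this is a local minimum.
P(1) = -1·ln(1) + 1 + 6 ≈ 7.0000.

7.0000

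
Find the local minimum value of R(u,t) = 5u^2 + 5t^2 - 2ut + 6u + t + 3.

91/96

∂R/∂u = 10u - 2t + 6 = 0 and ∂R/∂t = -2u + 10t + 1 = 0, so (u, t) = (-31/48, -11/48).
The Hessian has R_{uu} = 10, R_{tt} = 10, R_{ut} = -2, giving D = 96 > 0 with R_{uu} > 0, so the point is a local minimum.
R(-31/48, -11/48) = 91/96.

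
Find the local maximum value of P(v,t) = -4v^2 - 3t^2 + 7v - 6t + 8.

225/16

∂P/∂v = -8v + 7 = 0 and ∂P/∂t = -6t - 6 = 0, so (v, t) = (7/8, -1).
The Hessian has P_{vv} = -8, P_{tt} = -6, P_{vt} = 0, giving D = 48 > 0 with P_{vv} < 0, so the point is a local maximum.
P(7/8, -1) = 225/16.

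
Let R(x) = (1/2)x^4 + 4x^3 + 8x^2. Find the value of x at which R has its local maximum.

-2

R'(x) = 2x^3 + 12x^2 + 16x. Setting R'(x) = 0 gives x ∈ {-4, -2, 0}.
R''(x) = 6x^2 + 24x + 16. R''(-4) = 16 > 0 ⇒ local minimum; R''(-2) = -8 < 0 ⇒ local maximum; R''(0) = 16 > 0 ⇒ local minimum.
The local maximum is R(-2) = 8.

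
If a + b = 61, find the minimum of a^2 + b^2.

3721/2

With a + b = 61, a^2 + b^2 = a^2 + (61 − a)^2.
The derivative 2a − 2(61 − a) = 4a − 122 vanishes at a = 61/2; second derivative 4 > 0, a minimum.
The minimum is 2·(61/2)^2 = 3721/2.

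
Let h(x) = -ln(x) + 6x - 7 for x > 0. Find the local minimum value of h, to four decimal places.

h'(x) = -1/x + 6 = 0 gives x = 1/6.
h''(x) = 1/x², which is positive for x > 0, so this is a local minimum.
h(1/6) = -1·ln(1/6) + 1 - 7 ≈ -4.2082.

-4.2082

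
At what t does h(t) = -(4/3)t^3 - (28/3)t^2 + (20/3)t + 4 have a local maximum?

h'(t) = -4t^2 - (56/3)t + 20/3 = 0 at t = -5, 1/3.
Since h''(t) = -8t - 56/3, we get h''(-5) = 64/3 > 0 ⇒ local minimum; h''(1/3) = -64/3 < 0 ⇒ local maximum.
The local maximum is h(1/3) = 416/81.

1/3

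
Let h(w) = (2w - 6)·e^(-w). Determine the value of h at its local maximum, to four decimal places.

0.0366

Differentiating with the product rule gives h'(w) = (-2w + 8)·e^(-w). Since e^(-w) > 0, the only critical point is w = 4.
h''(4) has the same sign as -2 < 0, so this is a local maximum.
h(4) = (2)·e^(-4) ≈ 0.0366.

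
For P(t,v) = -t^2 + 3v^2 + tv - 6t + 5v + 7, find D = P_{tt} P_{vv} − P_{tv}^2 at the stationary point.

-13

∂P/∂t = -2t + v - 6 = 0 and ∂P/∂v = t + 6v + 5 = 0, so (t, v) = (-41/13, -4/13).
The Hessian has P_{tt} = -2, P_{vv} = 6, P_{tv} = 1, giving D = -13 < 0, so the point is a saddle point.
D = (-2)·(6) − (1)^2 = -13.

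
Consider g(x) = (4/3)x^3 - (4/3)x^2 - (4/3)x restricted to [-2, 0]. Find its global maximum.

The derivative is 4x^2 - (8/3)x - 4/3, whose only zero in [-2, 0] is x = -1/3.
Evaluating at the critical points and endpoints: g(-2) = -40/3,  g(-1/3) = 20/81,  g(0) = 0.
The maximum over the interval is 20/81, attained at x = -1/3.

20/81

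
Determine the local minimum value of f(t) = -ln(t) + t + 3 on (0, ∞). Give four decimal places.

f'(t) = -1/t + 1 = 0 gives t = 1.
f''(t) = 1/t², which is positive for t > 0, so this is a local minimum.
f(1) = -1·ln(1) + 1 + 3 ≈ 4.0000.

4.0000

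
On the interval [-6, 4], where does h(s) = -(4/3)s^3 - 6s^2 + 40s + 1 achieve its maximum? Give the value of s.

h'(s) = -4s^2 - 12s + 40, which vanishes at s = -5 and s = 2.
Candidates: h(-6) = -167, h(-5) = -547/3, h(2) = 139/3, h(4) = -61/3.
Hence the absolute maximum is 139/3 at s = 2.

2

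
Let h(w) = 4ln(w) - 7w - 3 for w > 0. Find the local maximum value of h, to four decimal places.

h'(w) = 4/w − 7 = 0 gives w = 4/7.
h''(w) = -4/w², which is negative for w > 0, so this is a local maximum.
h(4/7) = 4·ln(4/7) - 4 - 3 ≈ -9.2385.

-9.2385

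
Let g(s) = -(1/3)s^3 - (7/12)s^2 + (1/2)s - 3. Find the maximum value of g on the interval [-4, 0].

7

The derivative is -s^2 - (7/6)s + 1/2, whose only zero in [-4, 0] is s = -3/2.
Candidates: g(-4) = 7, g(-3/2) = -63/16, g(0) = -3.
Hence the absolute maximum is 7 at s = -4.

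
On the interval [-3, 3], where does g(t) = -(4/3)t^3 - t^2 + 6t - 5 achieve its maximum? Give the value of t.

g'(t) = -4t^2 - 2t + 6, which vanishes at t = -3/2 and t = 1.
Evaluating at the critical points and endpoints: g(-3) = 4,  g(-3/2) = -47/4,  g(1) = -4/3,  g(3) = -32.
Hence the absolute maximum is 4 at t = -3.

-3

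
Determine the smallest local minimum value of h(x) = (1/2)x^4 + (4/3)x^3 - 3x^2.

-45/2

h'(x) = 2x^3 + 4x^2 - 6x. Setting h'(x) = 0 gives x ∈ {-3, 0, 1}.
Second-derivative test with h''(x) = 6x^2 + 8x - 6: h''(-3) = 24 > 0 ⇒ local minimum; h''(0) = -6 < 0 ⇒ local maximum; h''(1) = 8 > 0 ⇒ local minimum.
So the smallest local minimum value is h(-3) = -45/2.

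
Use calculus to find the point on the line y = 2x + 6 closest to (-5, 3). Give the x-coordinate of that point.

Minimize D(x)^2 = (x + 5)^2 + (2x + 3)^2.
d/dx[D^2] = 2(x + 5) + 2·2·(2x + 3) = 0 ⇒ x = -11/5.
Then y = 8/5 and the distance is √(49/5) ≈ 3.1305.

-11/5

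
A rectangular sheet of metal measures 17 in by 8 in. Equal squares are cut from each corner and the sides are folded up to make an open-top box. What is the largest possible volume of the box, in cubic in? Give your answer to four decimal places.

106.3559

With cut size x, the volume is V(x) = x(17 − 2x)(8 − 2x) for 0 < x < 4.
V'(x) = 12x^2 − 100x + 136. Setting V'(x) = 0 gives x ≈ 1.7115 (the root in (0, 4)).
V''(x) = 24x − 100 is negative there, so this is the maximum; V ≈ 106.3559.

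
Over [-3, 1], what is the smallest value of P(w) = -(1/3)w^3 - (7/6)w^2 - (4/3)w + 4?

P'(w) = -w^2 - (7/3)w - 4/3, which vanishes at w = -4/3 and w = -1.
Candidates: P(-3) = 13/2,  P(-4/3) = 364/81,  P(-1) = 9/2,  P(1) = 7/6.
Hence the absolute minimum is 7/6 at w = 1.

7/6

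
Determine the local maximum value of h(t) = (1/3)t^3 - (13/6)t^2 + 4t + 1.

h'(t) = t^2 - (13/3)t + 4 = 0 at t = 4/3, 3.
Second-derivative test with h''(t) = 2t - 13/3: h''(4/3) = -5/3 < 0 ⇒ local maximum; h''(3) = 5/3 > 0 ⇒ local minimum.
So the local maximum value is h(4/3) = 265/81.

265/81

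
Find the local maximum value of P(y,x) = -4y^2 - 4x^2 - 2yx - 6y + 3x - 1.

∂P/∂y = -8y - 2x - 6 = 0 and ∂P/∂x = -2y - 8x + 3 = 0, so (y, x) = (-9/10, 3/5).
The Hessian has P_{yy} = -8, P_{xx} = -8, P_{yx} = -2, giving D = 60 > 0 with P_{yy} < 0, so the point is a local maximum.
P(-9/10, 3/5) = 13/5.

13/5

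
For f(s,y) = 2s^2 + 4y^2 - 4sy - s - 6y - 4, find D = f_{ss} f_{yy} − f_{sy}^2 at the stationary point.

∂f/∂s = 4s - 4y - 1 = 0 and ∂f/∂y = -4s + 8y - 6 = 0, so (s, y) = (2, 7/4).
The Hessian has f_{ss} = 4, f_{yy} = 8, f_{sy} = -4, giving D = 16 > 0 with f_{ss} > 0, so the point is a local minimum.
D = (4)·(8) − (-4)^2 = 16.

16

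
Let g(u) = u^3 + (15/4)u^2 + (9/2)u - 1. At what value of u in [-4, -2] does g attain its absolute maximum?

-2

g'(u) = 3u^2 + (15/2)u + 9/2, which has no zeros in [-4, -2].
Evaluating at the critical points and endpoints: g(-4) = -23,  g(-2) = -3.
So the maximum is g(-2) = -3.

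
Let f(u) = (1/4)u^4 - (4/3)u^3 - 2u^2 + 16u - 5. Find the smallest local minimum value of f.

-91/3

f'(u) = u^3 - 4u^2 - 4u + 16 = 0 at u = -2, 2, 4.
Second-derivative test with f''(u) = 3u^2 - 8u - 4: f''(-2) = 24 > 0 ⇒ local minimum; f''(2) = -8 < 0 ⇒ local maximum; f''(4) = 12 > 0 ⇒ local minimum.
The smallest local minimum is f(-2) = -91/3.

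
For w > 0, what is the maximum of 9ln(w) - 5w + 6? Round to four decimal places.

2.2901

P'(w) = 9/w − 5 = 0 gives w = 9/5.
P''(w) = -9/w², which is negative for w > 0, so this is a local maximum.
P(9/5) = 9·ln(9/5) - 9 + 6 ≈ 2.2901.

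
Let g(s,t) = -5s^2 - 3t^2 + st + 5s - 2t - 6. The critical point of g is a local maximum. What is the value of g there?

∂g/∂s = -10s + t + 5 = 0 and ∂g/∂t = s - 6t - 2 = 0, so (s, t) = (28/59, -15/59).
The Hessian has g_{ss} = -10, g_{tt} = -6, g_{st} = 1, giving D = 59 > 0 with g_{ss} < 0, so the point is a local maximum.
g(28/59, -15/59) = -269/59.

-269/59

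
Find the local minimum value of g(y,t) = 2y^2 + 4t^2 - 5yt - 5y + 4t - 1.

-39/7

∂g/∂y = 4y - 5t - 5 = 0 and ∂g/∂t = -5y + 8t + 4 = 0, so (y, t) = (20/7, 9/7).
The Hessian has g_{yy} = 4, g_{tt} = 8, g_{yt} = -5, giving D = 7 > 0 with g_{yy} > 0, so the point is a local minimum.
g(20/7, 9/7) = -39/7.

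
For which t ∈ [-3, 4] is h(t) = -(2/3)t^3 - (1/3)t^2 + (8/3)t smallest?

Differentiating, h'(t) = -2t^2 - (2/3)t + 8/3; which vanishes at t = -4/3 and t = 1.
Evaluating at the critical points and endpoints: h(-3) = 7, h(-4/3) = -208/81, h(1) = 5/3, h(4) = -112/3.
So the minimum is h(4) = -112/3.

4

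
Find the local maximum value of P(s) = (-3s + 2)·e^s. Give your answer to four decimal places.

2.1496

P'(s) = (-3)·e^s + (-3s + 2)·1·e^s = (-3s - 1)·e^s. Since e^s > 0, the only critical point is s = -1/3.
P''(-1/3) has the same sign as -3 < 0, so this is a local maximum.
P(-1/3) = (3)·e^(-1/3) ≈ 2.1496.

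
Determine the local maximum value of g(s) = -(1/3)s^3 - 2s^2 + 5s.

g'(s) = -s^2 - 4s + 5 = 0 at s = -5, 1.
Second-derivative test with g''(s) = -2s - 4: g''(-5) = 6 > 0 ⇒ local minimum; g''(1) = -6 < 0 ⇒ local maximum.
Thus g has its local maximum at s = 1, with value 8/3.

8/3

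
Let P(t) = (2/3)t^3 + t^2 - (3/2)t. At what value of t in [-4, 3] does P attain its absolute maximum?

P'(t) = 2t^2 + 2t - 3/2, which vanishes at t = -3/2 and t = 1/2.
Evaluating at the critical points and endpoints: P(-4) = -62/3, P(-3/2) = 9/4, P(1/2) = -5/12, P(3) = 45/2.
The maximum over the interval is 45/2, attained at t = 3.

3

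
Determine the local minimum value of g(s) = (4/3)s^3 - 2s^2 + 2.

g'(s) = 4s^2 - 4s = 0 at s = 0, 1.
g''(s) = 8s - 4. g''(0) = -4 < 0 ⇒ local maximum; g''(1) = 4 > 0 ⇒ local minimum.
So the local minimum value is g(1) = 4/3.

4/3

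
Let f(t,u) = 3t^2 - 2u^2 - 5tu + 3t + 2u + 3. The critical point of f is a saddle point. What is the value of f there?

∂f/∂t = 6t - 5u + 3 = 0 and ∂f/∂u = -5t - 4u + 2 = 0, so (t, u) = (-2/49, 27/49).
The Hessian has f_{tt} = 6, f_{uu} = -4, f_{tu} = -5, giving D = -49 < 0, so the point is a saddle point.
f(-2/49, 27/49) = 171/49.

171/49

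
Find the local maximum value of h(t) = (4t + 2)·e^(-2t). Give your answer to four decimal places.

2.0000

By the product rule, h'(t) = (-8t)·e^(-2t). Since e^(-2t) > 0, the only critical point is t = 0.
h''(0) has the same sign as -8 < 0, so this is a local maximum.
h(0) = (2)·e^(0) ≈ 2.0000.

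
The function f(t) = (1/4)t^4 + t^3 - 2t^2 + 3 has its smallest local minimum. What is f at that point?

f'(t) = t^3 + 3t^2 - 4t = 0 at t = -4, 0, 1.
Since f''(t) = 3t^2 + 6t - 4, we get f''(-4) = 20 > 0 ⇒ local minimum; f''(0) = -4 < 0 ⇒ local maximum; f''(1) = 5 > 0 ⇒ local minimum.
The smallest local minimum is f(-4) = -29.

-29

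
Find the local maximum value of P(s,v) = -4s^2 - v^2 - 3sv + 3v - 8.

∂P/∂s = -8s - 3v = 0 and ∂P/∂v = -3s - 2v + 3 = 0, so (s, v) = (-9/7, 24/7).
The Hessian has P_{ss} = -8, P_{vv} = -2, P_{sv} = -3, giving D = 7 > 0 with P_{ss} < 0, so the point is a local maximum.
P(-9/7, 24/7) = -20/7.

-20/7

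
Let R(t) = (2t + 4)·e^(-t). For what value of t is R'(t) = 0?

By the product rule, R'(t) = (-2t - 2)·e^(-t). Since e^(-t) > 0, the only critical point is t = -1.
R''(-1) has the same sign as -2 < 0, so this is a local maximum.
R(-1) = (2)·e^(1) ≈ 5.4366.

-1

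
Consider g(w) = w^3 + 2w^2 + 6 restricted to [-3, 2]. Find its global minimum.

-3

The derivative is 3w^2 + 4w, which vanishes at w = -4/3 and w = 0.
Evaluating at the critical points and endpoints: g(-3) = -3,  g(-4/3) = 194/27,  g(0) = 6,  g(2) = 22.
The minimum over the interval is -3, attained at w = -3.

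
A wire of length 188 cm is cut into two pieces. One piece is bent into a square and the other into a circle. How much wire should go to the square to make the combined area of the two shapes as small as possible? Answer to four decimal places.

105.2986

Let x be the length used for the square. Square side x/4; circle radius (188−x)/(2π).
A(x) = (x/4)² + π·((188−x)/(2π))² = x²/16 + (188−x)²/(4π) for 0 ≤ x ≤ 188. A'(x) = x/8 − (188−x)/(2π) = 0 gives x = 4·188/(π+4) ≈ 105.2986.
A'' = 1/8 + 1/(2π) > 0, so this gives the minimum combined area; x ≈ 105.2986 cm to the square.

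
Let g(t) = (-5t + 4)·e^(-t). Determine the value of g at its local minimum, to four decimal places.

-0.8265

Differentiating with the product rule gives g'(t) = (5t - 9)·e^(-t). Since e^(-t) > 0, the only critical point is t = 9/5.
g''(9/5) has the same sign as 5 > 0, so this is a local minimum.
g(9/5) = (-5)·e^(-9/5) ≈ -0.8265.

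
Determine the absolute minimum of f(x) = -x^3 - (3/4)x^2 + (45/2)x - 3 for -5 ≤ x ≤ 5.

f'(x) = -3x^2 - (3/2)x + 45/2, which vanishes at x = -3 and x = 5/2.
Compare values at every candidate in [-5, 5]: f(-5) = -37/4, f(-3) = -201/4, f(5/2) = 527/16, f(5) = -137/4.
The minimum over the interval is -201/4, attained at x = -3.

-201/4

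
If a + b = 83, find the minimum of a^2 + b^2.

6889/2

With a + b = 83, a^2 + b^2 = a^2 + (83 − a)^2.
The derivative 2a − 2(83 − a) = 4a − 166 vanishes at a = 83/2; second derivative 4 > 0, a minimum.
The minimum is 2·(83/2)^2 = 6889/2.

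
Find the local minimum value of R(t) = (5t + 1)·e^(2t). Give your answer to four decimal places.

By the product rule, R'(t) = (10t + 7)·e^(2t). Since e^(2t) > 0, the only critical point is t = -7/10.
R''(-7/10) has the same sign as 10 > 0, so this is a local minimum.
R(-7/10) = (-5/2)·e^(-7/5) ≈ -0.6165.

-0.6165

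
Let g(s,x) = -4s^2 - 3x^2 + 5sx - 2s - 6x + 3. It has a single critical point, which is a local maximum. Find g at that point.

∂g/∂s = -8s + 5x - 2 = 0 and ∂g/∂x = 5s - 6x - 6 = 0, so (s, x) = (-42/23, -58/23).
The Hessian has g_{ss} = -8, g_{xx} = -6, g_{sx} = 5, giving D = 23 > 0 with g_{ss} < 0, so the point is a local maximum.
g(-42/23, -58/23) = 285/23.

285/23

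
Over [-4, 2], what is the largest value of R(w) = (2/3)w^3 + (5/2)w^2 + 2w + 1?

R'(w) = 2w^2 + 5w + 2, which vanishes at w = -2 and w = -1/2.
Candidates: R(-4) = -29/3; R(-2) = 5/3; R(-1/2) = 13/24; R(2) = 61/3.
Hence the absolute maximum is 61/3 at w = 2.

61/3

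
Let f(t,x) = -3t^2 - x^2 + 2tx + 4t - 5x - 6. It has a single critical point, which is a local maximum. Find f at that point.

3/8

∂f/∂t = -6t + 2x + 4 = 0 and ∂f/∂x = 2t - 2x - 5 = 0, so (t, x) = (-1/4, -11/4).
The Hessian has f_{tt} = -6, f_{xx} = -2, f_{tx} = 2, giving D = 8 > 0 with f_{tt} < 0, so the point is a local maximum.
f(-1/4, -11/4) = 3/8.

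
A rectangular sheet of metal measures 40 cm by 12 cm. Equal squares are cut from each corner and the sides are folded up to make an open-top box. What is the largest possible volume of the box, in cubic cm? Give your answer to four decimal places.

With cut size x, the volume is V(x) = x(40 − 2x)(12 − 2x) for 0 < x < 6.
V'(x) = 12x^2 − 208x + 480. Setting V'(x) = 0 gives x ≈ 2.7412 (the root in (0, 6)).
V''(x) = 24x − 208 is negative there, so this is the maximum; V ≈ 616.6930.

616.6930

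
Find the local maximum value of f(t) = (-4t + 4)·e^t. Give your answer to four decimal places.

4.0000

By the product rule, f'(t) = (-4t)·e^t. Since e^t > 0, the only critical point is t = 0.
f''(0) has the same sign as -4 < 0, so this is a local maximum.
f(0) = (4)·e^(0) ≈ 4.0000.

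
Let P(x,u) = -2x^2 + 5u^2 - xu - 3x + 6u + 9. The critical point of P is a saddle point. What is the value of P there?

324/41

∂P/∂x = -4x - u - 3 = 0 and ∂P/∂u = -x + 10u + 6 = 0, so (x, u) = (-24/41, -27/41).
The Hessian has P_{xx} = -4, P_{uu} = 10, P_{xu} = -1, giving D = -41 < 0, so the point is a saddle point.
P(-24/41, -27/41) = 324/41.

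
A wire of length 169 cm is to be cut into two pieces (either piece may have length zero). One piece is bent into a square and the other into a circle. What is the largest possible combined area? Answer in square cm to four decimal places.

Let x be the length used for the square. Square side x/4; circle radius (169−x)/(2π).
A(x) = (x/4)² + π·((169−x)/(2π))² = x²/16 + (169−x)²/(4π) for 0 ≤ x ≤ 169. A'(x) = x/8 − (169−x)/(2π) = 0 gives x = 4·169/(π+4) ≈ 94.6568.
A'' > 0, so the interior critical point is a minimum; the maximum is at an endpoint. A(0) = 2272.8122 and A(169) = 1785.0625, so the largest area is 2272.8122.

2272.8122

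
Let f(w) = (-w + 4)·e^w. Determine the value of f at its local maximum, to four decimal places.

Differentiating with the product rule gives f'(w) = (-w + 3)·e^w. Since e^w > 0, the only critical point is w = 3.
f''(3) has the same sign as -1 < 0, so this is a local maximum.
f(3) = (1)·e^(3) ≈ 20.0855.

20.0855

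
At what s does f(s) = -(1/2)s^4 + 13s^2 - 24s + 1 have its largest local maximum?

-4

Critical points: f'(s) = -2s^3 + 26s - 24 vanishes at s = -4, 1, 3.
Second-derivative test with f''(s) = -6s^2 + 26: f''(-4) = -70 < 0 ⇒ local maximum; f''(1) = 20 > 0 ⇒ local minimum; f''(3) = -28 < 0 ⇒ local maximum.
Thus f has its largest local maximum at s = -4, with value 177.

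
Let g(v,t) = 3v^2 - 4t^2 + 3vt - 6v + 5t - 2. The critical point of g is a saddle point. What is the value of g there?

-31/19

∂g/∂v = 6v + 3t - 6 = 0 and ∂g/∂t = 3v - 8t + 5 = 0, so (v, t) = (11/19, 16/19).
The Hessian has g_{vv} = 6, g_{tt} = -8, g_{vt} = 3, giving D = -57 < 0, so the point is a saddle point.
g(11/19, 16/19) = -31/19.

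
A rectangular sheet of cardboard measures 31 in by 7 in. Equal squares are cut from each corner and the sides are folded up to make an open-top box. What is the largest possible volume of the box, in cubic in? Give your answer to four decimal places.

With cut size x, the volume is V(x) = x(31 − 2x)(7 − 2x) for 0 < x < 3.5.
V'(x) = 12x^2 − 152x + 217. Setting V'(x) = 0 gives x ≈ 1.6400 (the root in (0, 3.5)).
V''(x) = 24x − 152 is negative there, so this is the maximum; V ≈ 169.1142.

169.1142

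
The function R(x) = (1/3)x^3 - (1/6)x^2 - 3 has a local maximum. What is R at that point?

-3

R'(x) = x^2 - (1/3)x = 0 at x = 0, 1/3.
Since R''(x) = 2x - 1/3, we get R''(0) = -1/3 < 0 ⇒ local maximum; R''(1/3) = 1/3 > 0 ⇒ local minimum.
The local maximum is R(0) = -3.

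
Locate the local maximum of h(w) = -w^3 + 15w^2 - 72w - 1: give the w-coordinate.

6

h'(w) = -3w^2 + 30w - 72. Setting h'(w) = 0 gives w ∈ {4, 6}.
Since h''(w) = -6w + 30, we get h''(4) = 6 > 0 ⇒ local minimum; h''(6) = -6 < 0 ⇒ local maximum.
So the local maximum value is h(6) = -109.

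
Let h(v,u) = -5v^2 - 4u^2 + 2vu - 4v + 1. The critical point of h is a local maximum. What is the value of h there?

35/19

∂h/∂v = -10v + 2u - 4 = 0 and ∂h/∂u = 2v - 8u = 0, so (v, u) = (-8/19, -2/19).
The Hessian has h_{vv} = -10, h_{uu} = -8, h_{vu} = 2, giving D = 76 > 0 with h_{vv} < 0, so the point is a local maximum.
h(-8/19, -2/19) = 35/19.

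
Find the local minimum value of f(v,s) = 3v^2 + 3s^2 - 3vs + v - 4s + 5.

∂f/∂v = 6v - 3s + 1 = 0 and ∂f/∂s = -3v + 6s - 4 = 0, so (v, s) = (2/9, 7/9).
The Hessian has f_{vv} = 6, f_{ss} = 6, f_{vs} = -3, giving D = 27 > 0 with f_{vv} > 0, so the point is a local minimum.
f(2/9, 7/9) = 32/9.

32/9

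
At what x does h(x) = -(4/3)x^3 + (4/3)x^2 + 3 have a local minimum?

0

h'(x) = -4x^2 + (8/3)x. Setting h'(x) = 0 gives x ∈ {0, 2/3}.
Second-derivative test with h''(x) = -8x + 8/3: h''(0) = 8/3 > 0 ⇒ local minimum; h''(2/3) = -8/3 < 0 ⇒ local maximum.
Thus h has its local minimum at x = 0, with value 3.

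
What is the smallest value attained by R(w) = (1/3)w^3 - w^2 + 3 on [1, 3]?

5/3

The derivative is w^2 - 2w, whose only zero in [1, 3] is w = 2.
Compare values at every candidate in [1, 3]: R(1) = 7/3, R(2) = 5/3, R(3) = 3.
So the minimum is R(2) = 5/3.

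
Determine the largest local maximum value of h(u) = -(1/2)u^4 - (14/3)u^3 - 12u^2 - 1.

h'(u) = -2u^3 - 14u^2 - 24u = 0 at u = -4, -3, 0.
Since h''(u) = -6u^2 - 28u - 24, we get h''(-4) = -8 < 0 ⇒ local maximum; h''(-3) = 6 > 0 ⇒ local minimum; h''(0) = -24 < 0 ⇒ local maximum.
The largest local maximum is h(0) = -1.

-1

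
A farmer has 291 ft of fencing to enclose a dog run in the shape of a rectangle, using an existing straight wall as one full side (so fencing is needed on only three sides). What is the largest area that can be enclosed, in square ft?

84681/8

Let the sides perpendicular to the wall have length x and the parallel side y, so 2x + y = 291 and the area is A = xy = x(291 − 2x).
A'(x) = 291 − 4x = 0 gives x = 291/4, and A''(x) = −4 < 0 confirms a maximum.
Then y = 291 − 2·291/4 = 291/2 and A = 84681/8.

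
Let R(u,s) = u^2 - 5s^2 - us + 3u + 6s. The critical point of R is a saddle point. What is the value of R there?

3/7

∂R/∂u = 2u - s + 3 = 0 and ∂R/∂s = -u - 10s + 6 = 0, so (u, s) = (-8/7, 5/7).
The Hessian has R_{uu} = 2, R_{ss} = -10, R_{us} = -1, giving D = -21 < 0, so the point is a saddle point.
R(-8/7, 5/7) = 3/7.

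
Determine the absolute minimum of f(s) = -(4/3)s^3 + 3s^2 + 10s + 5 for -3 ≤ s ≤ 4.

-2/3

The derivative is -4s^2 + 6s + 10, which vanishes at s = -1 and s = 5/2.
Compare values at every candidate in [-3, 4]: f(-3) = 38, f(-1) = -2/3, f(5/2) = 335/12, f(4) = 23/3.
Hence the absolute minimum is -2/3 at s = -1.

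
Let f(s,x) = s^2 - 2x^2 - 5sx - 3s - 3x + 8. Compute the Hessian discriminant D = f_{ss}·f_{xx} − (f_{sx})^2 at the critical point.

-33

∂f/∂s = 2s - 5x - 3 = 0 and ∂f/∂x = -5s - 4x - 3 = 0, so (s, x) = (-1/11, -7/11).
The Hessian has f_{ss} = 2, f_{xx} = -4, f_{sx} = -5, giving D = -33 < 0, so the point is a saddle point.
D = (2)·(-4) − (-5)^2 = -33.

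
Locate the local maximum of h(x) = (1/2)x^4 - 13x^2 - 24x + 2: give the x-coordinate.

h'(x) = 2x^3 - 26x - 24. Setting h'(x) = 0 gives x ∈ {-3, -1, 4}.
Since h''(x) = 6x^2 - 26, we get h''(-3) = 28 > 0 ⇒ local minimum; h''(-1) = -20 < 0 ⇒ local maximum; h''(4) = 70 > 0 ⇒ local minimum.
So the local maximum value is h(-1) = 27/2.

-1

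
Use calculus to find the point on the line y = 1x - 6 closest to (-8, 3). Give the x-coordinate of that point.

Minimize D(x)^2 = (x + 8)^2 + (x - 9)^2.
d/dx[D^2] = 2(x + 8) + 2·1·(x - 9) = 0 ⇒ x = 1/2.
Then y = -11/2 and the distance is √(289/2) ≈ 12.0208.

1/2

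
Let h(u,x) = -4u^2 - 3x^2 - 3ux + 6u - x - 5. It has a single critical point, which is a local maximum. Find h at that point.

∂h/∂u = -8u - 3x + 6 = 0 and ∂h/∂x = -3u - 6x - 1 = 0, so (u, x) = (1, -2/3).
The Hessian has h_{uu} = -8, h_{xx} = -6, h_{ux} = -3, giving D = 39 > 0 with h_{uu} < 0, so the point is a local maximum.
h(1, -2/3) = -5/3.

-5/3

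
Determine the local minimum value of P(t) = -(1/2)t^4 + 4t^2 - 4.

-4

P'(t) = -2t^3 + 8t. Setting P'(t) = 0 gives t ∈ {-2, 0, 2}.
Since P''(t) = -6t^2 + 8, we get P''(-2) = -16 < 0 ⇒ local maximum; P''(0) = 8 > 0 ⇒ local minimum; P''(2) = -16 < 0 ⇒ local maximum.
The local minimum is P(0) = -4.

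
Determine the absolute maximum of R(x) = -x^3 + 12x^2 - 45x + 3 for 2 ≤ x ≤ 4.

R'(x) = -3x^2 + 24x - 45, whose only zero in [2, 4] is x = 3.
Evaluating at the critical points and endpoints: R(2) = -47,  R(3) = -51,  R(4) = -49.
So the maximum is R(2) = -47.

-47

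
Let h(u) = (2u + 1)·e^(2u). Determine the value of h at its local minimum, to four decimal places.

By the product rule, h'(u) = (4u + 4)·e^(2u). Since e^(2u) > 0, the only critical point is u = -1.
h''(-1) has the same sign as 4 > 0, so this is a local minimum.
h(-1) = (-1)·e^(-2) ≈ -0.1353.

-0.1353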